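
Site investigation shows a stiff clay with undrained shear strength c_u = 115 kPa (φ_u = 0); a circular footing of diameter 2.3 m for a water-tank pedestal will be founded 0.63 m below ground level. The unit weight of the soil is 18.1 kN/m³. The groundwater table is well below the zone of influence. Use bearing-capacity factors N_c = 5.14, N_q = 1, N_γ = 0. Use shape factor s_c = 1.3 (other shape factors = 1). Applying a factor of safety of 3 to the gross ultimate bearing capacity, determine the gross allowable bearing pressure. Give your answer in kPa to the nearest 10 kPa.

q_all ≈ 260 kPa

Effective surcharge at the founding depth q = γ·D_f = 18.1 × 0.63 = 11.403 kPa.
q_ult = c·N_c·s_c + q·N_q
     = 115 × 5.14 × 1.3 + 11.403 × 1
     = 768.43 + 11.403 = 779.83 kPa.
q_all = q_ult / FS = 779.83 / 3 = 259.94 kPa.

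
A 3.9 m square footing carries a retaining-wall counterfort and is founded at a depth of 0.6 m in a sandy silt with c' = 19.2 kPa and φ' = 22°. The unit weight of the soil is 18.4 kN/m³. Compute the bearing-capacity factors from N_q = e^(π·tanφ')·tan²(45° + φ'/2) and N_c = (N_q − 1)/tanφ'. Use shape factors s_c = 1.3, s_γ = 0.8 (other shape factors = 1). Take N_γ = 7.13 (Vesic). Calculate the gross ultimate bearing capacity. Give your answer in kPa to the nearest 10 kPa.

tan22° = 0.404, so N_q = e^(π×0.404)·tan²(56°) = 3.558 × 2.198 = 7.82.
N_c = (7.82 − 1)/tan22° = 16.88.
Effective surcharge at the founding depth q = γ·D_f = 18.4 × 0.6 = 11.04 kPa.
q_ult = c·N_c·s_c + q·N_q + 0.5·γ·B·N_γ·s_γ
     = 19.2 × 16.883 × 1.3 + 11.04 × 7.8211 + 0.5 × 18.4 × 3.9 × 7.13 × 0.8
     = 421.4 + 86.345 + 204.66 = 712.4 kPa.

q_ult ≈ 710 kPa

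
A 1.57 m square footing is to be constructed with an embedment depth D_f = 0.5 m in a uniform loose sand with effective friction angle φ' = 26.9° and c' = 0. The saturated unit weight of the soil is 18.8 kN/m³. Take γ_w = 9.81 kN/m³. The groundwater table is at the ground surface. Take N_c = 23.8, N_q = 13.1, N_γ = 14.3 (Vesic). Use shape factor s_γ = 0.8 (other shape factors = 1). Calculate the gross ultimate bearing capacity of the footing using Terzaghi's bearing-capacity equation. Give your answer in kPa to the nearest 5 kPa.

q_ult ≈ 140 kPa

Water table at ground surface, so effective unit weight γ' = 18.8 − 9.81 = 8.99 kN/m³ is used throughout; overburden q = 8.99 × 0.5 = 4.495 kPa; the same γ' applies in the ½γBN_γ term.
Surcharge term q·N_q = 4.495 × 13.1 = 58.885 kPa; self-weight term 0.5·γ·B·N_γ·s_γ = 0.5 × 8.99 × 1.57 × 14.3 × 0.8 = 80.734 kPa.
q_ult = 58.885 + 80.734 = 139.62 kPa.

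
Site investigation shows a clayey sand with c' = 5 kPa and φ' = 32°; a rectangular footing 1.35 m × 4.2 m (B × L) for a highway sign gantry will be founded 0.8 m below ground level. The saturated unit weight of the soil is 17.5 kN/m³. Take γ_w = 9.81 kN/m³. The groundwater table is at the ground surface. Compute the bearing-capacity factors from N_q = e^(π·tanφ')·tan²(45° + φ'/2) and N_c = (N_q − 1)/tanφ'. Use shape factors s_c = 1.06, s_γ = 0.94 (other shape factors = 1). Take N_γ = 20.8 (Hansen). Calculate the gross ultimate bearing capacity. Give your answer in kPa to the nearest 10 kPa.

tan32° = 0.6249, so N_q = e^(π×0.6249)·tan²(61°) = 7.121 × 3.255 = 23.18.
N_c = (23.18 − 1)/tan32° = 35.49.
With the water table at the surface the whole profile is submerged: γ' = 17.5 − 9.81 = 7.69 kN/m³, so q = γ'·D_f = 6.152 kPa; the same γ' applies in the ½γBN_γ term.
q_ult = c·N_c·s_c + q·N_q + 0.5·γ·B·N_γ·s_γ
     = 5 × 35.49 × 1.06 + 6.152 × 23.177 + 0.5 × 7.69 × 1.35 × 20.8 × 0.94
     = 188.1 + 142.58 + 101.49 = 432.17 kPa.

q_ult ≈ 430 kPa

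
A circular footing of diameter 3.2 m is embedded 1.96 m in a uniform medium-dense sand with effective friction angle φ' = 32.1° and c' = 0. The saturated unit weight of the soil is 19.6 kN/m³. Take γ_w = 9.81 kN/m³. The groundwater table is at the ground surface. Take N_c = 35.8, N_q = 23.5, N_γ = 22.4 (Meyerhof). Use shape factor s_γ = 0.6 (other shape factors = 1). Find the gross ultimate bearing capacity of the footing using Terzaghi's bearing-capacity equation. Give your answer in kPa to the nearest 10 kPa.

q_ult ≈ 660 kPa

Water table at ground surface, so effective unit weight γ' = 19.6 − 9.81 = 9.79 kN/m³ is used throughout; overburden q = 9.79 × 1.96 = 19.188 kPa; the same γ' applies in the ½γBN_γ term.
Surcharge term q·N_q = 19.188 × 23.5 = 450.93 kPa; self-weight term 0.5·γ·B·N_γ·s_γ = 0.5 × 9.79 × 3.2 × 22.4 × 0.6 = 210.52 kPa.
q_ult = 450.93 + 210.52 = 661.45 kPa.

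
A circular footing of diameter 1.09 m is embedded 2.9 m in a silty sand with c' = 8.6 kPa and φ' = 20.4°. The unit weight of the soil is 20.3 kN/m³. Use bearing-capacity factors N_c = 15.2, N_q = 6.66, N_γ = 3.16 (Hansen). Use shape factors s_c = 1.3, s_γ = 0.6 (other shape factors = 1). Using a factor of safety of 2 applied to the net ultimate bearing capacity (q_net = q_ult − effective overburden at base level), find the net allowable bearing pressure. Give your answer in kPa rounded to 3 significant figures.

Overburden at base level: q = 20.3 × 2.9 = 58.87 kPa.
Cohesion term c·N_c·s_c = 8.6 × 15.2 × 1.3 = 169.94 kPa; surcharge term q·N_q = 58.87 × 6.66 = 392.07 kPa; self-weight term 0.5·γ·B·N_γ·s_γ = 0.5 × 20.3 × 1.09 × 3.16 × 0.6 = 20.976 kPa.
q_ult = 169.94 + 392.07 + 20.976 = 582.99 kPa.
Net ultimate: q_net = 582.99 − 58.87 = 524.12 kPa.
q_all(net) = 524.12 / 2 = 262.06 kPa.

q_all(net) ≈ 262 kPa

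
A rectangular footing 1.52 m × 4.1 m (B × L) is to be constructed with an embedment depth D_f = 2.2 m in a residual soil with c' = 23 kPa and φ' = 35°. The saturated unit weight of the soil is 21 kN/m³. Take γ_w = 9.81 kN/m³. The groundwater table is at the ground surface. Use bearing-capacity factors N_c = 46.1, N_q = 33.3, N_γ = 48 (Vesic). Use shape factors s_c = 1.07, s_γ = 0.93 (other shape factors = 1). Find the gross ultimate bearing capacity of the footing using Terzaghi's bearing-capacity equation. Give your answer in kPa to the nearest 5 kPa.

With the water table at the surface the whole profile is submerged: γ' = 21 − 9.81 = 11.19 kN/m³, so q = γ'·D_f = 24.618 kPa; the same γ' applies in the ½γBN_γ term.
q_ult = c·N_c·s_c + q·N_q + 0.5·γ·B·N_γ·s_γ
     = 23 × 46.1 × 1.07 + 24.618 × 33.3 + 0.5 × 11.19 × 1.52 × 48 × 0.93
     = 1134.5 + 819.78 + 379.64 = 2333.9 kPa.

q_ult ≈ 2335 kPa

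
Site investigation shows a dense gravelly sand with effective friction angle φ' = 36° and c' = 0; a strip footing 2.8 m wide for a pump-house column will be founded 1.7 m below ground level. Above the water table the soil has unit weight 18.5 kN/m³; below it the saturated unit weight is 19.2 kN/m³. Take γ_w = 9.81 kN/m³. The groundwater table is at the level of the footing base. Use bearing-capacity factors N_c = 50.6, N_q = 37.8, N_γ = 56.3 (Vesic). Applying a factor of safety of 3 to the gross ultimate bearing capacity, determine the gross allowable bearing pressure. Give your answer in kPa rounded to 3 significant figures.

Effective surcharge at the founding depth q = γ·D_f = 18.5 × 1.7 = 31.45 kPa.
The water table coincides with the base, so in the self-weight term γ → γ' = 9.39 kN/m³.
q_ult = q·N_q + 0.5·γ·B·N_γ
     = 31.45 × 37.8 + 0.5 × 9.39 × 2.8 × 56.3
     = 1188.8 + 740.12 = 1928.9 kPa.
q_all = q_ult / FS = 1928.9 / 3 = 642.98 kPa.

q_all ≈ 643 kPa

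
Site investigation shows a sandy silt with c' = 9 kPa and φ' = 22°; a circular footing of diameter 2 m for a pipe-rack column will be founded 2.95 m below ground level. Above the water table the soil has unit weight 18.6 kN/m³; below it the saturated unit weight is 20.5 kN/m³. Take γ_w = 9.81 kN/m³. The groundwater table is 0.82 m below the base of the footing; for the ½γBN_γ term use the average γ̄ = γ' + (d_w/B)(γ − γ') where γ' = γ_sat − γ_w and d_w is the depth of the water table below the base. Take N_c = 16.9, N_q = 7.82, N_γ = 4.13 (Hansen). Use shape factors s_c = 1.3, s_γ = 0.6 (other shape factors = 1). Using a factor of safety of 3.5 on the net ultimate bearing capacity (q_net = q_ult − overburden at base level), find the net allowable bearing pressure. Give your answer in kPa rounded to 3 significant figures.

Effective surcharge at the founding depth q = γ·D_f = 18.6 × 2.95 = 54.87 kPa.
With d_w = 0.82 m < B, γ̄ = 10.69 + (0.82/2) × (18.6 − 10.69) = 13.933 kN/m³.
q_ult = c·N_c·s_c + q·N_q + 0.5·γ·B·N_γ·s_γ
     = 9 × 16.9 × 1.3 + 54.87 × 7.82 + 0.5 × 13.933 × 2 × 4.13 × 0.6
     = 197.73 + 429.08 + 34.526 = 661.34 kPa.
q_net = 661.34 − 54.87 = 606.47 kPa.
q_all(net) = 606.47 / 3.5 = 173.28 kPa.

q_all(net) ≈ 173 kPa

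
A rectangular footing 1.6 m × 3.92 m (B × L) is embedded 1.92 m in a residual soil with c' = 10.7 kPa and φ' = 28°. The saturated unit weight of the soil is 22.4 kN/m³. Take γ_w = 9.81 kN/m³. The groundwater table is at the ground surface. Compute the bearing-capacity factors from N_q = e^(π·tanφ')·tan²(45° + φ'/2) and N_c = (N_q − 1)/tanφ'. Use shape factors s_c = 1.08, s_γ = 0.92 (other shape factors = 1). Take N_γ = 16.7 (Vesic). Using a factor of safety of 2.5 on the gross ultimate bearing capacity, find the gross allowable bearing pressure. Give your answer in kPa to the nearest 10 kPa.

N_q = e^(π·tan28°)·tan²(59°) = 14.72; N_c = (N_q − 1)/tanφ' = 25.8.
With the water table at the surface the whole profile is submerged: γ' = 22.4 − 9.81 = 12.59 kN/m³, so q = γ'·D_f = 24.173 kPa; the same γ' applies in the ½γBN_γ term.
q_ult = c·N_c·s_c + q·N_q + 0.5·γ·B·N_γ·s_γ
     = 10.7 × 25.803 × 1.08 + 24.173 × 14.72 + 0.5 × 12.59 × 1.6 × 16.7 × 0.92
     = 298.18 + 355.82 + 154.75 = 808.75 kPa.
q_all = 808.75 / 2.5 = 323.5 kPa.

q_all ≈ 320 kPa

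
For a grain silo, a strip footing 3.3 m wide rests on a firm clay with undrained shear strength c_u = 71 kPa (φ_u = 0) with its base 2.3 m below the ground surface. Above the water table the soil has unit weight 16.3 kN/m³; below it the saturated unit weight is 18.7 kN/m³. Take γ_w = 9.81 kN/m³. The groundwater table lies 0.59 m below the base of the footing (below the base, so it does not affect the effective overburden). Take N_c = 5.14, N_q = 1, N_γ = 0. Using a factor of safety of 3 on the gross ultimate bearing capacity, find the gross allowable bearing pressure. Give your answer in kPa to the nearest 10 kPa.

q_all ≈ 130 kPa

q = γ·D_f = 16.3 × 2.3 = 37.49 kPa.
c·N_c = 71 × 5.14 = 364.94 kPa
q·N_q = 37.49 × 1 = 37.49 kPa
q_ult = 364.94 + 37.49 = 402.43 kPa.
q_all = 402.43 / 3 = 134.14 kPa.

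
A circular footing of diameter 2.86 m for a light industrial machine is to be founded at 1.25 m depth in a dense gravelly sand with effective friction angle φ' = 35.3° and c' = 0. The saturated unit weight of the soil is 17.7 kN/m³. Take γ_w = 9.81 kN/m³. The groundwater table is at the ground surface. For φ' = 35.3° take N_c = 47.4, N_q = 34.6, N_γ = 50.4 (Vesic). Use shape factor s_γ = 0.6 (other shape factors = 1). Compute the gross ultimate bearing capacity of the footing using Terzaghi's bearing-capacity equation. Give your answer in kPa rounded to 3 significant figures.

With the water table at the surface the whole profile is submerged: γ' = 17.7 − 9.81 = 7.89 kN/m³, so q = γ'·D_f = 9.8625 kPa; the same γ' applies in the ½γBN_γ term.
q_ult = q·N_q + 0.5·γ·B·N_γ·s_γ
     = 9.8625 × 34.6 + 0.5 × 7.89 × 2.86 × 50.4 × 0.6
     = 341.24 + 341.19 = 682.43 kPa.

q_ult ≈ 682 kPa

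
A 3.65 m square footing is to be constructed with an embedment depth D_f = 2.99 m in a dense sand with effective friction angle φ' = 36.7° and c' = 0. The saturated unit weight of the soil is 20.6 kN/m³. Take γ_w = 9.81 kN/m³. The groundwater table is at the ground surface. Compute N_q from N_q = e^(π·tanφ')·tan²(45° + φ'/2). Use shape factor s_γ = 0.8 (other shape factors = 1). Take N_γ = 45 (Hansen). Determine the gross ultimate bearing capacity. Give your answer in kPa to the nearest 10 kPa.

tan36.7° = 0.7454, so N_q = e^(π×0.7454)·tan²(63.35°) = 10.399 × 3.97 = 41.29.
With the water table at the surface the whole profile is submerged: γ' = 20.6 − 9.81 = 10.79 kN/m³, so q = γ'·D_f = 32.262 kPa; the same γ' applies in the ½γBN_γ term.
q_ult = q·N_q + 0.5·γ·B·N_γ·s_γ
     = 32.262 × 41.288 + 0.5 × 10.79 × 3.65 × 45 × 0.8
     = 1332 + 708.9 = 2040.9 kPa.

q_ult ≈ 2040 kPa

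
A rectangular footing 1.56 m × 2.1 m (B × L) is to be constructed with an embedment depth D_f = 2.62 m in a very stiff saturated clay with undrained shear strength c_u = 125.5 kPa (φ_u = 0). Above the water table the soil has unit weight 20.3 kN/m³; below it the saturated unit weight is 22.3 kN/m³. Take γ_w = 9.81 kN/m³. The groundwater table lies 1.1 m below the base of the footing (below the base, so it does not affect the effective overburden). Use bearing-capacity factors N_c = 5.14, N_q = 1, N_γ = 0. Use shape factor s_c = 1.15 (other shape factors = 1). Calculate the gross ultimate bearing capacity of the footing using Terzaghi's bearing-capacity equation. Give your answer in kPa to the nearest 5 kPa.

Overburden at base level: q = 20.3 × 2.62 = 53.186 kPa.
Cohesion term c·N_c·s_c = 125.5 × 5.14 × 1.15 = 741.83 kPa; surcharge term q·N_q = 53.186 × 1 = 53.186 kPa.
q_ult = 741.83 + 53.186 = 795.02 kPa.

q_ult ≈ 795 kPa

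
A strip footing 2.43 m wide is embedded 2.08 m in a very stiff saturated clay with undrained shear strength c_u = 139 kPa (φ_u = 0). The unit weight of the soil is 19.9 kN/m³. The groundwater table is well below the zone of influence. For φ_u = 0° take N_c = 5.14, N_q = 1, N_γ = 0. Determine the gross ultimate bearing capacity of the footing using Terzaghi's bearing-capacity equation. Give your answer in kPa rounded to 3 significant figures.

q = γ·D_f = 19.9 × 2.08 = 41.392 kPa.
c·N_c = 139 × 5.14 = 714.46 kPa
q·N_q = 41.392 × 1 = 41.392 kPa
q_ult = 714.46 + 41.392 = 755.85 kPa.

q_ult ≈ 756 kPa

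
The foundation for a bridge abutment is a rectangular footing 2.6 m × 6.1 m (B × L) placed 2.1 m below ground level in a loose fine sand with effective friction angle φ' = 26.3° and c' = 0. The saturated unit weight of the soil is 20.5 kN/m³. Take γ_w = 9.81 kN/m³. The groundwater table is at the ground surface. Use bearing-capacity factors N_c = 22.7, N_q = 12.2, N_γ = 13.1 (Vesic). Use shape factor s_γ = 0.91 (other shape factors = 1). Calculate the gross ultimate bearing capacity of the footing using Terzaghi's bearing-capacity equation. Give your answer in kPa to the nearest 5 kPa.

q_ult ≈ 440 kPa

With the water table at the surface the whole profile is submerged: γ' = 20.5 − 9.81 = 10.69 kN/m³, so q = γ'·D_f = 22.449 kPa; the same γ' applies in the ½γBN_γ term.
q_ult = q·N_q + 0.5·γ·B·N_γ·s_γ
     = 22.449 × 12.2 + 0.5 × 10.69 × 2.6 × 13.1 × 0.91
     = 273.88 + 165.67 = 439.54 kPa.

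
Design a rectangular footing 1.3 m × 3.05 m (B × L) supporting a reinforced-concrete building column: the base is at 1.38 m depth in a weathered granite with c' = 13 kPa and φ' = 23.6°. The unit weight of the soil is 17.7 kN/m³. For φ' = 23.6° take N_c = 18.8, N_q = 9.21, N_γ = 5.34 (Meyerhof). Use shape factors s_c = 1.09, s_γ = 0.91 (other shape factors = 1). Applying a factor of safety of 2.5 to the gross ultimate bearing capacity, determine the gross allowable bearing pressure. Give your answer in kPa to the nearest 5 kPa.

q = γ·D_f = 17.7 × 1.38 = 24.426 kPa.
c·N_c·s_c = 13 × 18.8 × 1.09 = 266.4 kPa
q·N_q = 24.426 × 9.21 = 224.96 kPa
0.5·γ·B·N_γ·s_γ = 0.5 × 17.7 × 1.3 × 5.34 × 0.91 = 55.907 kPa
q_ult = 266.4 + 224.96 + 55.907 = 547.27 kPa.
q_all = q_ult / FS = 547.27 / 2.5 = 218.91 kPa.

q_all ≈ 220 kPa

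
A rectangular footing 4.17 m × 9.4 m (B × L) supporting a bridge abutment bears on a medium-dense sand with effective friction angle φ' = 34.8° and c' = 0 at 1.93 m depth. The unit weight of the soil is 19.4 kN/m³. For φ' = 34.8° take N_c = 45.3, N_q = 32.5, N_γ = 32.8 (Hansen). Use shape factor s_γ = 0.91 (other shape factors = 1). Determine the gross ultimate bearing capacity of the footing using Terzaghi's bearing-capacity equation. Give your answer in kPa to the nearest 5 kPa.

q_ult ≈ 2425 kPa

Effective surcharge at the founding depth q = γ·D_f = 19.4 × 1.93 = 37.442 kPa.
q_ult = q·N_q + 0.5·γ·B·N_γ·s_γ
     = 37.442 × 32.5 + 0.5 × 19.4 × 4.17 × 32.8 × 0.91
     = 1216.9 + 1207.3 = 2424.2 kPa.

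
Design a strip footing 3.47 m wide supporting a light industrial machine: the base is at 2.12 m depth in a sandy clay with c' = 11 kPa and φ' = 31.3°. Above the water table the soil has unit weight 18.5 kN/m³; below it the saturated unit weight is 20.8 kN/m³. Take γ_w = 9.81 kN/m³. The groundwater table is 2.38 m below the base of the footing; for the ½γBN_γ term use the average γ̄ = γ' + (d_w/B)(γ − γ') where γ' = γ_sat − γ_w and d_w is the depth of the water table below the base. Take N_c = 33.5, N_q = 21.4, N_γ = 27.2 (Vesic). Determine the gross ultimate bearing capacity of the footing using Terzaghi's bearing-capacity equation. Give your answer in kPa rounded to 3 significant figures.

Overburden at base level: q = 18.5 × 2.12 = 39.22 kPa.
The water table is 2.38 m below the base (< B = 3.47 m), so the ½γBN_γ term uses γ̄ = γ' + (d_w/B)(γ − γ') = 10.99 + (2.38/3.47)(18.5 − 10.99) = 16.141 kN/m³.
Cohesion term c·N_c = 11 × 33.5 = 368.5 kPa; surcharge term q·N_q = 39.22 × 21.4 = 839.31 kPa; self-weight term 0.5·γ·B·N_γ = 0.5 × 16.141 × 3.47 × 27.2 = 761.72 kPa.
q_ult = 368.5 + 839.31 + 761.72 = 1969.5 kPa.

q_ult ≈ 1970 kPa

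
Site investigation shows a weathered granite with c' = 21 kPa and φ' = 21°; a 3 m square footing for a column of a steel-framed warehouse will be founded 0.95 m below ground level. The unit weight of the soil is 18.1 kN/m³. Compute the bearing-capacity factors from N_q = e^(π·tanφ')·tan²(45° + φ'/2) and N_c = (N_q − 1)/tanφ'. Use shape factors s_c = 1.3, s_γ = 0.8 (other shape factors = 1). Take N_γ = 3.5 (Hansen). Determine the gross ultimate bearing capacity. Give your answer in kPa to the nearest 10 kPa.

tan21° = 0.3839, so N_q = e^(π×0.3839)·tan²(55.5°) = 3.34 × 2.117 = 7.07.
N_c = (7.07 − 1)/tan21° = 15.81.
Overburden at base level: q = 18.1 × 0.95 = 17.195 kPa.
Cohesion term c·N_c·s_c = 21 × 15.815 × 1.3 = 431.75 kPa; surcharge term q·N_q = 17.195 × 7.0708 = 121.58 kPa; self-weight term 0.5·γ·B·N_γ·s_γ = 0.5 × 18.1 × 3 × 3.5 × 0.8 = 76.02 kPa.
q_ult = 431.75 + 121.58 + 76.02 = 629.35 kPa.

q_ult ≈ 630 kPa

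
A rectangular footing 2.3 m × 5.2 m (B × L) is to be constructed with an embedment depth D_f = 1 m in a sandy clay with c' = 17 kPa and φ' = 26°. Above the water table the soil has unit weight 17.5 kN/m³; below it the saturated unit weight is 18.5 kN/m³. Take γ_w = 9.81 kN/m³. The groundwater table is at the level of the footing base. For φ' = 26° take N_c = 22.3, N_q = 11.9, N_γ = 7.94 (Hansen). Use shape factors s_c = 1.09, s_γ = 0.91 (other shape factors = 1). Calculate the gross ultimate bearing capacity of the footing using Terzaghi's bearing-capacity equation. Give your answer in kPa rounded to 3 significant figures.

q_ult ≈ 694 kPa

Overburden at base level: q = 17.5 × 1 = 17.5 kPa.
Below the base the soil is submerged, so the ½γBN_γ term uses γ' = 18.5 − 9.81 = 8.69 kN/m³.
Cohesion term c·N_c·s_c = 17 × 22.3 × 1.09 = 413.22 kPa; surcharge term q·N_q = 17.5 × 11.9 = 208.25 kPa; self-weight term 0.5·γ·B·N_γ·s_γ = 0.5 × 8.69 × 2.3 × 7.94 × 0.91 = 72.207 kPa.
q_ult = 413.22 + 208.25 + 72.207 = 693.68 kPa.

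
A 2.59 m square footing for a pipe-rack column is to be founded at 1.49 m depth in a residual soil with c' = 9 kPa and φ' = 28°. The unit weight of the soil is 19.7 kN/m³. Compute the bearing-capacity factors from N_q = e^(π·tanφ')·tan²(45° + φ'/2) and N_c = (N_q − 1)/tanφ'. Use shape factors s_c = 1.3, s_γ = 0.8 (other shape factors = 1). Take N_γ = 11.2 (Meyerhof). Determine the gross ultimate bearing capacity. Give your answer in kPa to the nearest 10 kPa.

q_ult ≈ 960 kPa

tan28° = 0.5317, so N_q = e^(π×0.5317)·tan²(59°) = 5.314 × 2.77 = 14.72.
N_c = (14.72 − 1)/tan28° = 25.8.
Overburden at base level: q = 19.7 × 1.49 = 29.353 kPa.
Cohesion term c·N_c·s_c = 9 × 25.803 × 1.3 = 301.9 kPa; surcharge term q·N_q = 29.353 × 14.72 = 432.07 kPa; self-weight term 0.5·γ·B·N_γ·s_γ = 0.5 × 19.7 × 2.59 × 11.2 × 0.8 = 228.58 kPa.
q_ult = 301.9 + 432.07 + 228.58 = 962.55 kPa.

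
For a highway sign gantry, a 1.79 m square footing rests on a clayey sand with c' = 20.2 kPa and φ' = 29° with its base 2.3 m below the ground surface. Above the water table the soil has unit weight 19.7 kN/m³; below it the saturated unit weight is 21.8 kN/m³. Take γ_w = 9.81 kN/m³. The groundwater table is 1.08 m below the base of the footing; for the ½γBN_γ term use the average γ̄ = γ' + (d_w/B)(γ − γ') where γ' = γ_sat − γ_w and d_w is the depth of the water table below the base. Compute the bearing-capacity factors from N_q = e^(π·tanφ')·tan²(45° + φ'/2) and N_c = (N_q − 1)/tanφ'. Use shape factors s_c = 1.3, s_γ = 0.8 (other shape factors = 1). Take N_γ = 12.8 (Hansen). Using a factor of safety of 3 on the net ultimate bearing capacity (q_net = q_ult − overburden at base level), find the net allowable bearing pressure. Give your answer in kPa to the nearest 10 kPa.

q_all(net) ≈ 530 kPa

N_q = e^(π·tan29°)·tan²(59.5°) = 16.44; N_c = (N_q − 1)/tanφ' = 27.86.
Effective surcharge at the founding depth q = γ·D_f = 19.7 × 2.3 = 45.31 kPa.
With d_w = 1.08 m < B, γ̄ = 11.99 + (1.08/1.79) × (19.7 − 11.99) = 16.642 kN/m³.
q_ult = c·N_c·s_c + q·N_q + 0.5·γ·B·N_γ·s_γ
     = 20.2 × 27.86 × 1.3 + 45.31 × 16.443 + 0.5 × 16.642 × 1.79 × 12.8 × 0.8
     = 731.62 + 745.05 + 152.52 = 1629.2 kPa.
q_net = 1629.2 − 45.31 = 1583.9 kPa.
q_all(net) = 1583.9 / 3 = 527.96 kPa.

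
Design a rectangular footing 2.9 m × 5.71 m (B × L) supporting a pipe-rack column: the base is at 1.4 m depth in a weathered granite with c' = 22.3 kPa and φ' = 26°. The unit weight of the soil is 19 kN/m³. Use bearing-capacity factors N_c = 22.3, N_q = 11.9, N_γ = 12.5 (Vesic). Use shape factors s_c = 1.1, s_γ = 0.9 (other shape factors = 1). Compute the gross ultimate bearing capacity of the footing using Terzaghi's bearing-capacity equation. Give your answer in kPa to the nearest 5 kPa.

q_ult ≈ 1175 kPa

q = γ·D_f = 19 × 1.4 = 26.6 kPa.
c·N_c·s_c = 22.3 × 22.3 × 1.1 = 547.02 kPa
q·N_q = 26.6 × 11.9 = 316.54 kPa
0.5·γ·B·N_γ·s_γ = 0.5 × 19 × 2.9 × 12.5 × 0.9 = 309.94 kPa
q_ult = 547.02 + 316.54 + 309.94 = 1173.5 kPa.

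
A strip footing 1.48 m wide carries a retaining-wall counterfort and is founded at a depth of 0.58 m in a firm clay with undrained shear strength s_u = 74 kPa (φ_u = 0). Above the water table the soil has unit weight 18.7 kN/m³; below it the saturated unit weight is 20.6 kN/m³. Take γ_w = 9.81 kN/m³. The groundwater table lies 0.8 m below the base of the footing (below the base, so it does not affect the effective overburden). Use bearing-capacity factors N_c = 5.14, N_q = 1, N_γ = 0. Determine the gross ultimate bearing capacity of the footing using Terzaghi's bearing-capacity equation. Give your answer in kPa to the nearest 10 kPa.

Overburden at base level: q = 18.7 × 0.58 = 10.846 kPa.
Cohesion term c·N_c = 74 × 5.14 = 380.36 kPa; surcharge term q·N_q = 10.846 × 1 = 10.846 kPa.
q_ult = 380.36 + 10.846 = 391.21 kPa.

q_ult ≈ 390 kPa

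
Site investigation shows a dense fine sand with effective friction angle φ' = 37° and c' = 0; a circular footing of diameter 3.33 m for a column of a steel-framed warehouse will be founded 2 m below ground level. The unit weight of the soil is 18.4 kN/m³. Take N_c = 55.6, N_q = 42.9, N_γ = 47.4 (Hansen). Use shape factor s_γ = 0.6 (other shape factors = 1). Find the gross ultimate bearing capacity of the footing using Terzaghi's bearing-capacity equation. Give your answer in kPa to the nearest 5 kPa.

q_ult ≈ 2450 kPa

Overburden at base level: q = 18.4 × 2 = 36.8 kPa.
Surcharge term q·N_q = 36.8 × 42.9 = 1578.7 kPa; self-weight term 0.5·γ·B·N_γ·s_γ = 0.5 × 18.4 × 3.33 × 47.4 × 0.6 = 871.29 kPa.
q_ult = 1578.7 + 871.29 = 2450 kPa.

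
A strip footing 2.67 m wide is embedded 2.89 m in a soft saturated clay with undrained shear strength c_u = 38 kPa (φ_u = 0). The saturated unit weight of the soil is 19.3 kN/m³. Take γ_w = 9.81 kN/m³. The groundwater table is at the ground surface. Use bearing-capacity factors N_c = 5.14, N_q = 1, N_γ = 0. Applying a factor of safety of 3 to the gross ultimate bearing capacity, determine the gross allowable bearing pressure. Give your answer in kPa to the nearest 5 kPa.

Water table at ground surface, so effective unit weight γ' = 19.3 − 9.81 = 9.49 kN/m³ is used throughout; overburden q = 9.49 × 2.89 = 27.426 kPa.
Cohesion term c·N_c = 38 × 5.14 = 195.32 kPa; surcharge term q·N_q = 27.426 × 1 = 27.426 kPa.
q_ult = 195.32 + 27.426 = 222.75 kPa.
q_all = q_ult / FS = 222.75 / 3 = 74.249 kPa.

q_all ≈ 75 kPa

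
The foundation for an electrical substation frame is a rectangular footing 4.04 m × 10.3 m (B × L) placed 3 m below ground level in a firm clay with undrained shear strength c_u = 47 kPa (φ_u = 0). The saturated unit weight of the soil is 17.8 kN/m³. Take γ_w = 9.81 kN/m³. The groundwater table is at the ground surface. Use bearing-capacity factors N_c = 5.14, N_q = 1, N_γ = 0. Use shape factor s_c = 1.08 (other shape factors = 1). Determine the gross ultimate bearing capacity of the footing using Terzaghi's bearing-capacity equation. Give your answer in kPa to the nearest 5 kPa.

γ' = 17.8 − 9.81 = 7.99 kN/m³ (submerged throughout). q = 7.99 × 3 = 23.97 kPa.
c·N_c·s_c = 47 × 5.14 × 1.08 = 260.91 kPa
q·N_q = 23.97 × 1 = 23.97 kPa
q_ult = 260.91 + 23.97 = 284.88 kPa.

q_ult ≈ 285 kPa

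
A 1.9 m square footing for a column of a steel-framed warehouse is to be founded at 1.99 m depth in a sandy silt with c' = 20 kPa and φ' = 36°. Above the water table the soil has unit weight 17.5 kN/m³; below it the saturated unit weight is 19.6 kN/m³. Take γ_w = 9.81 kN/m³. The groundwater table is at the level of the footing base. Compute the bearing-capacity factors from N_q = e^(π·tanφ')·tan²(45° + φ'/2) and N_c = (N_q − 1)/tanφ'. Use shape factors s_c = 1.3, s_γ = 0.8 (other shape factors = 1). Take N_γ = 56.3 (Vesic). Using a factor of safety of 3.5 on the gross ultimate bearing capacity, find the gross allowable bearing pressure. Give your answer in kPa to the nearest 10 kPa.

q_all ≈ 870 kPa

N_q = e^(π·tan36°)·tan²(63°) = 37.75; N_c = (N_q − 1)/tanφ' = 50.59.
Effective surcharge at the founding depth q = γ·D_f = 17.5 × 1.99 = 34.825 kPa.
The water table coincides with the base, so in the self-weight term γ → γ' = 9.79 kN/m³.
q_ult = c·N_c·s_c + q·N_q + 0.5·γ·B·N_γ·s_γ
     = 20 × 50.585 × 1.3 + 34.825 × 37.752 + 0.5 × 9.79 × 1.9 × 56.3 × 0.8
     = 1315.2 + 1314.7 + 418.89 = 3048.8 kPa.
q_all = 3048.8 / 3.5 = 871.1 kPa.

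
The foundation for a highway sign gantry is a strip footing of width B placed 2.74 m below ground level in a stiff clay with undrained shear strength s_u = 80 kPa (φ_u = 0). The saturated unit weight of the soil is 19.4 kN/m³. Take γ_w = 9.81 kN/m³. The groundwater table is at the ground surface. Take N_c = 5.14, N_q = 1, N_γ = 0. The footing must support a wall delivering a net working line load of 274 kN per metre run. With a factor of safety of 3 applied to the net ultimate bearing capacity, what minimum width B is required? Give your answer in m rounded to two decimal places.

With the water table at the surface the whole profile is submerged: γ' = 19.4 − 9.81 = 9.59 kN/m³, so q = γ'·D_f = 26.277 kPa.
q_ult = c·N_c + q·N_q
     = 80 × 5.14 + 26.277 × 1
     = 411.2 + 26.277 = 437.48 kPa.
For φ = 0 the ½γBN_γ term vanishes, so q_ult is independent of B. q_net = 437.48 − 26.277 = 411.2 kPa; q_all(net) = 411.2/3 = 137.07 kPa.
Required width B = w / q_all(net) = 274 / 137.07 = 1.999 m.

B = 2.00 m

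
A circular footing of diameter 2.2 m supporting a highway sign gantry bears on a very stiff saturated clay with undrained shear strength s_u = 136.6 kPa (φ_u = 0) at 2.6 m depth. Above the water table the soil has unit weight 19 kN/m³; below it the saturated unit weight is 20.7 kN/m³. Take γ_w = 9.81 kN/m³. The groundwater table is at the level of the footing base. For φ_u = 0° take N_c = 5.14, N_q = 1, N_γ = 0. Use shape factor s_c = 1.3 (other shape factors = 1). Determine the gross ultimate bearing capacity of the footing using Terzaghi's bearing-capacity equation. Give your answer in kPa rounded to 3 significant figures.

Overburden at base level: q = 19 × 2.6 = 49.4 kPa.
Cohesion term c·N_c·s_c = 136.6 × 5.14 × 1.3 = 912.76 kPa; surcharge term q·N_q = 49.4 × 1 = 49.4 kPa.
q_ult = 912.76 + 49.4 = 962.16 kPa.

q_ult ≈ 962 kPa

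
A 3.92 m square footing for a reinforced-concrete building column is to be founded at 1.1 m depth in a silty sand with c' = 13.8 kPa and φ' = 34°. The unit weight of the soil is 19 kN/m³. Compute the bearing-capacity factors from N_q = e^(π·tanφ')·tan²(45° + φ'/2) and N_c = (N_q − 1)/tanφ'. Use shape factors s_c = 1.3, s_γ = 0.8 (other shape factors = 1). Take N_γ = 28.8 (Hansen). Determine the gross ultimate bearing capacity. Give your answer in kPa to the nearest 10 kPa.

tan34° = 0.6745, so N_q = e^(π×0.6745)·tan²(62°) = 8.323 × 3.537 = 29.44.
N_c = (29.44 − 1)/tan34° = 42.16.
Overburden at base level: q = 19 × 1.1 = 20.9 kPa.
Cohesion term c·N_c·s_c = 13.8 × 42.164 × 1.3 = 756.42 kPa; surcharge term q·N_q = 20.9 × 29.44 = 615.29 kPa; self-weight term 0.5·γ·B·N_γ·s_γ = 0.5 × 19 × 3.92 × 28.8 × 0.8 = 858.01 kPa.
q_ult = 756.42 + 615.29 + 858.01 = 2229.7 kPa.

q_ult ≈ 2230 kPa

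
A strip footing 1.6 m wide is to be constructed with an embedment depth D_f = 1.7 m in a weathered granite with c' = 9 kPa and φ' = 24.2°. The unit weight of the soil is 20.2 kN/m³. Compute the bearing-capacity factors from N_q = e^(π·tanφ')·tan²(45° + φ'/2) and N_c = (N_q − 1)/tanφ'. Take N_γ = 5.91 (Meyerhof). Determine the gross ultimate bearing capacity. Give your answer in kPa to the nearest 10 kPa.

tan24.2° = 0.4494, so N_q = e^(π×0.4494)·tan²(57.1°) = 4.104 × 2.389 = 9.81.
N_c = (9.81 − 1)/tan24.2° = 19.59.
Effective surcharge at the founding depth q = γ·D_f = 20.2 × 1.7 = 34.34 kPa.
q_ult = c·N_c + q·N_q + 0.5·γ·B·N_γ
     = 9 × 19.593 + 34.34 × 9.8053 + 0.5 × 20.2 × 1.6 × 5.91
     = 176.33 + 336.71 + 95.506 = 608.55 kPa.

q_ult ≈ 610 kPa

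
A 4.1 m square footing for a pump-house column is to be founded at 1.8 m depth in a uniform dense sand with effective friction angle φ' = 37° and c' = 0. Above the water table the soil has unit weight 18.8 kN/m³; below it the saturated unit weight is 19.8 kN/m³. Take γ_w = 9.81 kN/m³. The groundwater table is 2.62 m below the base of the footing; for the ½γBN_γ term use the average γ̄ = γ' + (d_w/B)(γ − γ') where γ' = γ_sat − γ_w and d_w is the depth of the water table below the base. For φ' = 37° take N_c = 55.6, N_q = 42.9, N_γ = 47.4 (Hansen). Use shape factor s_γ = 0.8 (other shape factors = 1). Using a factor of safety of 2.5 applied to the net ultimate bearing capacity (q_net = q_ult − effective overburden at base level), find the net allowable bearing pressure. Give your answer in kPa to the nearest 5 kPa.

Effective surcharge at the founding depth q = γ·D_f = 18.8 × 1.8 = 33.84 kPa.
With d_w = 2.62 m < B, γ̄ = 9.99 + (2.62/4.1) × (18.8 − 9.99) = 15.62 kN/m³.
q_ult = q·N_q + 0.5·γ·B·N_γ·s_γ
     = 33.84 × 42.9 + 0.5 × 15.62 × 4.1 × 47.4 × 0.8
     = 1451.7 + 1214.2 = 2666 kPa.
Net ultimate: q_net = 2666 − 33.84 = 2632.1 kPa.
q_all(net) = 2632.1 / 2.5 = 1052.8 kPa.

q_all(net) ≈ 1055 kPa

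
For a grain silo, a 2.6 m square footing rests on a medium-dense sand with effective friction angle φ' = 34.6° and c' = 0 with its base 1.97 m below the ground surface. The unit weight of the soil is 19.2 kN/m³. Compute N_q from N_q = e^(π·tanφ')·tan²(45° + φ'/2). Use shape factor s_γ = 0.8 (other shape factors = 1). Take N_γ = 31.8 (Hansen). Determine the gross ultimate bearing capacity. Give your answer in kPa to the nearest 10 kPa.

tan34.6° = 0.6899, so N_q = e^(π×0.6899)·tan²(62.3°) = 8.734 × 3.628 = 31.69.
q = γ·D_f = 19.2 × 1.97 = 37.824 kPa.
q·N_q = 37.824 × 31.687 = 1198.5 kPa
0.5·γ·B·N_γ·s_γ = 0.5 × 19.2 × 2.6 × 31.8 × 0.8 = 634.98 kPa
q_ult = 1198.5 + 634.98 = 1833.5 kPa.

q_ult ≈ 1830 kPa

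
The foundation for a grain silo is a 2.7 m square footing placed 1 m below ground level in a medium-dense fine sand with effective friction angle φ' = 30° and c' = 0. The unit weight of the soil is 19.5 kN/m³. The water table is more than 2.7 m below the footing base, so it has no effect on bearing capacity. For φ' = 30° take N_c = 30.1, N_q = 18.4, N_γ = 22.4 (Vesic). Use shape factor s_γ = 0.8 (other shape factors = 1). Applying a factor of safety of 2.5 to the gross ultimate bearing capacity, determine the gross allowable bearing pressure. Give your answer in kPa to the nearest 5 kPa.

q = γ·D_f = 19.5 × 1 = 19.5 kPa.
q·N_q = 19.5 × 18.4 = 358.8 kPa
0.5·γ·B·N_γ·s_γ = 0.5 × 19.5 × 2.7 × 22.4 × 0.8 = 471.74 kPa
q_ult = 358.8 + 471.74 = 830.54 kPa.
q_all = q_ult / FS = 830.54 / 2.5 = 332.22 kPa.

q_all ≈ 330 kPa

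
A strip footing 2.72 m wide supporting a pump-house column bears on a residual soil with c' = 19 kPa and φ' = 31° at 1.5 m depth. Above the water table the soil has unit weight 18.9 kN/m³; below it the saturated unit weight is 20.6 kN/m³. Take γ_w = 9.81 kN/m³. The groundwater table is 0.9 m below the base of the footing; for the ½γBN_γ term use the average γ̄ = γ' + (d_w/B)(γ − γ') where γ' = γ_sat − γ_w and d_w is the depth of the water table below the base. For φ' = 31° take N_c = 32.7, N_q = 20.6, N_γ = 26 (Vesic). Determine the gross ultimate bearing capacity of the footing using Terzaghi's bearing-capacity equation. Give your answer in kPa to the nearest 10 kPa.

Overburden at base level: q = 18.9 × 1.5 = 28.35 kPa.
The water table is 0.9 m below the base (< B = 2.72 m), so the ½γBN_γ term uses γ̄ = γ' + (d_w/B)(γ − γ') = 10.79 + (0.9/2.72)(18.9 − 10.79) = 13.473 kN/m³.
Cohesion term c·N_c = 19 × 32.7 = 621.3 kPa; surcharge term q·N_q = 28.35 × 20.6 = 584.01 kPa; self-weight term 0.5·γ·B·N_γ = 0.5 × 13.473 × 2.72 × 26 = 476.42 kPa.
q_ult = 621.3 + 584.01 + 476.42 = 1681.7 kPa.

q_ult ≈ 1680 kPa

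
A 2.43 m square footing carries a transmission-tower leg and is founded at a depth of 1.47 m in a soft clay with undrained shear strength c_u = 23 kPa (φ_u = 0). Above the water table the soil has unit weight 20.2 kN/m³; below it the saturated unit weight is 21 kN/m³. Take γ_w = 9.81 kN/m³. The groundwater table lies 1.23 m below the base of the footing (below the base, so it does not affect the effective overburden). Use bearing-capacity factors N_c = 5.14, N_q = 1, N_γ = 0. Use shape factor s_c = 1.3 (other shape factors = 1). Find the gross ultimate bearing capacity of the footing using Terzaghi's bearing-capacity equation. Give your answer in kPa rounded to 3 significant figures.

Effective surcharge at the founding depth q = γ·D_f = 20.2 × 1.47 = 29.694 kPa.
q_ult = c·N_c·s_c + q·N_q
     = 23 × 5.14 × 1.3 + 29.694 × 1
     = 153.69 + 29.694 = 183.38 kPa.

q_ult ≈ 183 kPa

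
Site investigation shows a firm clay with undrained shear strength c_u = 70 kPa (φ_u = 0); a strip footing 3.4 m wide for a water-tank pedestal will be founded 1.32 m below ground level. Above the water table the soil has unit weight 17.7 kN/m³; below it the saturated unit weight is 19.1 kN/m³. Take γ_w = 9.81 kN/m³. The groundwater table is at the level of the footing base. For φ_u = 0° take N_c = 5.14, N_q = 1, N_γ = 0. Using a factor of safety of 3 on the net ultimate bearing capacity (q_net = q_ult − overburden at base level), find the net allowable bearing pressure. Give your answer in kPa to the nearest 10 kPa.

q_all(net) ≈ 120 kPa

Overburden at base level: q = 17.7 × 1.32 = 23.364 kPa.
Cohesion term c·N_c = 70 × 5.14 = 359.8 kPa; surcharge term q·N_q = 23.364 × 1 = 23.364 kPa.
q_ult = 359.8 + 23.364 = 383.16 kPa.
q_net = 383.16 − 23.364 = 359.8 kPa.
q_all(net) = 359.8 / 3 = 119.93 kPa.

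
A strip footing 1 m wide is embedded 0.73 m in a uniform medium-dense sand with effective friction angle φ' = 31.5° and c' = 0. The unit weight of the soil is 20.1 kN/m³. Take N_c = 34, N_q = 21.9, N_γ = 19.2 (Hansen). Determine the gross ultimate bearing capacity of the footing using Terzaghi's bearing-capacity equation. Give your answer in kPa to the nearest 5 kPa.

q = γ·D_f = 20.1 × 0.73 = 14.673 kPa.
q·N_q = 14.673 × 21.9 = 321.34 kPa
0.5·γ·B·N_γ = 0.5 × 20.1 × 1 × 19.2 = 192.96 kPa
q_ult = 321.34 + 192.96 = 514.3 kPa.

q_ult ≈ 515 kPa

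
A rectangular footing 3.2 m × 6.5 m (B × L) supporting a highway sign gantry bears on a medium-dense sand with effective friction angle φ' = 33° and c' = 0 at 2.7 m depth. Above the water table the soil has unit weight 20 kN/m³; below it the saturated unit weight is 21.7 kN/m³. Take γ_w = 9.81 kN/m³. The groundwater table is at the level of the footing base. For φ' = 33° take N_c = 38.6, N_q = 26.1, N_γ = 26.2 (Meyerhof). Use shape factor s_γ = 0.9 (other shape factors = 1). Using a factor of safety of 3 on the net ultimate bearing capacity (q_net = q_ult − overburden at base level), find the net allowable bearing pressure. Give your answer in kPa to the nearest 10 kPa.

Effective surcharge at the founding depth q = γ·D_f = 20 × 2.7 = 54 kPa.
The water table coincides with the base, so in the self-weight term γ → γ' = 11.89 kN/m³.
q_ult = q·N_q + 0.5·γ·B·N_γ·s_γ
     = 54 × 26.1 + 0.5 × 11.89 × 3.2 × 26.2 × 0.9
     = 1409.4 + 448.59 = 1858 kPa.
q_net = 1858 − 54 = 1804 kPa.
q_all(net) = 1804 / 3 = 601.33 kPa.

q_all(net) ≈ 600 kPa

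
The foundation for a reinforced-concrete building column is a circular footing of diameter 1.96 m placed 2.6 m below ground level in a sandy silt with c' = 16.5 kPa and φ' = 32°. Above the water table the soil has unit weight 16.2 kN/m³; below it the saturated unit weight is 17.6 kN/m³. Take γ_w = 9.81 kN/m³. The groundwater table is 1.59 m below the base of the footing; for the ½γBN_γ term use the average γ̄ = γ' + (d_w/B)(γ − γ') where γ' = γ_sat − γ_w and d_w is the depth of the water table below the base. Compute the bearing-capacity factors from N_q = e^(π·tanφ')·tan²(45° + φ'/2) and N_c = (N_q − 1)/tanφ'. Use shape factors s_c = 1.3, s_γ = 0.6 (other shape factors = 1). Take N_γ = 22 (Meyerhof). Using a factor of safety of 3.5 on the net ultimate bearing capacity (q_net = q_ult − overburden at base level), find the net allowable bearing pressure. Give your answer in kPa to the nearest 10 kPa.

N_q = e^(π·tan32°)·tan²(61°) = 23.18; N_c = (N_q − 1)/tanφ' = 35.49.
Overburden at base level: q = 16.2 × 2.6 = 42.12 kPa.
The water table is 1.59 m below the base (< B = 1.96 m), so the ½γBN_γ term uses γ̄ = γ' + (d_w/B)(γ − γ') = 7.79 + (1.59/1.96)(16.2 − 7.79) = 14.612 kN/m³.
Cohesion term c·N_c·s_c = 16.5 × 35.49 × 1.3 = 761.27 kPa; surcharge term q·N_q = 42.12 × 23.177 = 976.21 kPa; self-weight term 0.5·γ·B·N_γ·s_γ = 0.5 × 14.612 × 1.96 × 22 × 0.6 = 189.03 kPa.
q_ult = 761.27 + 976.21 + 189.03 = 1926.5 kPa.
q_net = 1926.5 − 42.12 = 1884.4 kPa.
q_all(net) = 1884.4 / 3.5 = 538.39 kPa.

q_all(net) ≈ 540 kPa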